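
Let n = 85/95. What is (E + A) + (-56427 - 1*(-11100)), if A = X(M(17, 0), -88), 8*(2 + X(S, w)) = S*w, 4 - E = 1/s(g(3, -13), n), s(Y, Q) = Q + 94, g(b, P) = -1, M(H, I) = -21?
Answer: -81304501/1803 ≈ -45094.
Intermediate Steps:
n = 17/19 (n = 85*(1/95) = 17/19 ≈ 0.89474)
s(Y, Q) = 94 + Q
E = 7193/1803 (E = 4 - 1/(94 + 17/19) = 4 - 1/1803/19 = 4 - 1*19/1803 = 4 - 19/1803 = 7193/1803 ≈ 3.9895)
X(S, w) = -2 + S*w/8 (X(S, w) = -2 + (S*w)/8 = -2 + S*w/8)
A = 229 (A = -2 + (⅛)*(-21)*(-88) = -2 + 231 = 229)
(E + A) + (-56427 - 1*(-11100)) = (7193/1803 + 229) + (-56427 - 1*(-11100)) = 420080/1803 + (-56427 + 11100) = 420080/1803 - 45327 = -81304501/1803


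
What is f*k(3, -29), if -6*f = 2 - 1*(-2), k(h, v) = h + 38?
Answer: -82/3 ≈ -27.333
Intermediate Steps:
k(h, v) = 38 + h
f = -⅔ (f = -(2 - 1*(-2))/6 = -(2 + 2)/6 = -⅙*4 = -⅔ ≈ -0.66667)
f*k(3, -29) = -2*(38 + 3)/3 = -⅔*41 = -82/3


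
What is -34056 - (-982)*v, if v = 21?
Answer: -13434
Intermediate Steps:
-34056 - (-982)*v = -34056 - (-982)*21 = -34056 - 1*(-20622) = -34056 + 20622 = -13434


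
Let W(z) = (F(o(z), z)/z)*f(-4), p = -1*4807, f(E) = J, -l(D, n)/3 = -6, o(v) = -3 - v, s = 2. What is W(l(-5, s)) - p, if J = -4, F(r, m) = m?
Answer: 4803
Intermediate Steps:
l(D, n) = 18 (l(D, n) = -3*(-6) = 18)
f(E) = -4
p = -4807
W(z) = -4 (W(z) = (z/z)*(-4) = 1*(-4) = -4)
W(l(-5, s)) - p = -4 - 1*(-4807) = -4 + 4807 = 4803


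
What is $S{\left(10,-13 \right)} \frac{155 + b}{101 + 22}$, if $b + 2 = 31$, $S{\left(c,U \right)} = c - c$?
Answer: $0$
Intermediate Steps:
$S{\left(c,U \right)} = 0$
$b = 29$ ($b = -2 + 31 = 29$)
$S{\left(10,-13 \right)} \frac{155 + b}{101 + 22} = 0 \frac{155 + 29}{101 + 22} = 0 \cdot \frac{184}{123} = 0$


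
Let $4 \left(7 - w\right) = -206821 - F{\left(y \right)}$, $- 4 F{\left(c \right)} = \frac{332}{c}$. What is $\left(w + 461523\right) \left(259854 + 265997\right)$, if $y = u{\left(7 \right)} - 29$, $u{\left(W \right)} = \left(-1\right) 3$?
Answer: $\frac{34545358134945}{128} \approx 2.6989 \cdot 10^{11}$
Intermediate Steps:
$u{\left(W \right)} = -3$
$y = -32$ ($y = -3 - 29 = -32$)
$F{\left(c \right)} = - \frac{83}{c}$ ($F{\left(c \right)} = - \frac{332 \frac{1}{c}}{4} = - \frac{83}{c}$)
$w = \frac{6619251}{128}$ ($w = 7 - \frac{-206821 - - \frac{83}{-32}}{4} = 7 - \frac{-206821 - \left(-83\right) \left(- \frac{1}{32}\right)}{4} = 7 - \frac{-206821 - \frac{83}{32}}{4} = 7 - - \frac{6618355}{128} = 7 + \frac{6618355}{128} = \frac{6619251}{128} \approx 51713.0$)
$\left(w + 461523\right) \left(259854 + 265997\right) = \left(\frac{6619251}{128} + 461523\right) \left(259854 + 265997\right) = \frac{65694195}{128} \cdot 525851 = \frac{34545358134945}{128}$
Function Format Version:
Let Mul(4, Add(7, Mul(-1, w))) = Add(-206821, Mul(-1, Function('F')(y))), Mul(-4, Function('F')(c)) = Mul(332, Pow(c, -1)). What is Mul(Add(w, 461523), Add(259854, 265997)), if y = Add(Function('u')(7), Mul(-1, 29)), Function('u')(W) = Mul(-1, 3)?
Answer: Rational(34545358134945, 128) ≈ 2.6989e+11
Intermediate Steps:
Function('u')(W) = -3
y = -32 (y = Add(-3, Mul(-1, 29)) = Add(-3, -29) = -32)
Function('F')(c) = Mul(-83, Pow(c, -1)) (Function('F')(c) = Mul(Rational(-1, 4), Mul(332, Pow(c, -1))) = Mul(-83, Pow(c, -1)))
w = Rational(6619251, 128) (w = Add(7, Mul(Rational(-1, 4), Add(-206821, Mul(-1, Mul(-83, Pow(-32, -1)))))) = Add(7, Mul(Rational(-1, 4), Add(-206821, Mul(-1, Mul(-83, Rational(-1, 32)))))) = Add(7, Mul(Rational(-1, 4), Add(-206821, Mul(-1, Rational(83, 32))))) = Add(7, Mul(Rational(-1, 4), Add(-206821, Rational(-83, 32)))) = Add(7, Mul(Rational(-1, 4), Rational(-6618355, 32))) = Add(7, Rational(6618355, 128)) = Rational(6619251, 128) ≈ 51713.)
Mul(Add(w, 461523), Add(259854, 265997)) = Mul(Add(Rational(6619251, 128), 461523), Add(259854, 265997)) = Mul(Rational(65694195, 128), 525851) = Rational(34545358134945, 128)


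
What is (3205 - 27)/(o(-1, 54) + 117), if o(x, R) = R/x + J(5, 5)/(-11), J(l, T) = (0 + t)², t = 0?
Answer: 454/9 ≈ 50.444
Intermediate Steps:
J(l, T) = 0 (J(l, T) = (0 + 0)² = 0² = 0)
o(x, R) = R/x (o(x, R) = R/x + 0/(-11) = R/x + 0*(-1/11) = R/x + 0 = R/x)
(3205 - 27)/(o(-1, 54) + 117) = (3205 - 27)/(54/(-1) + 117) = 3178/(54*(-1) + 117) = 3178/(-54 + 117) = 3178/63 = 3178*(1/63) = 454/9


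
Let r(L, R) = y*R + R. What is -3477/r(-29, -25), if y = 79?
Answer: 3477/2000 ≈ 1.7385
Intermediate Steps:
r(L, R) = 80*R (r(L, R) = 79*R + R = 80*R)
-3477/r(-29, -25) = -3477/(80*(-25)) = -3477/(-2000) = -3477*(-1/2000) = 3477/2000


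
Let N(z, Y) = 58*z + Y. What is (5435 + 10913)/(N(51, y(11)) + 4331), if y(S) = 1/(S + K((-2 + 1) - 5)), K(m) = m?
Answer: 40870/18223 ≈ 2.2428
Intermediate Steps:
y(S) = 1/(-6 + S) (y(S) = 1/(S + ((-2 + 1) - 5)) = 1/(S + (-1 - 5)) = 1/(S - 6) = 1/(-6 + S))
N(z, Y) = Y + 58*z
(5435 + 10913)/(N(51, y(11)) + 4331) = (5435 + 10913)/((1/(-6 + 11) + 58*51) + 4331) = 16348/((1/5 + 2958) + 4331) = 16348/((⅕ + 2958) + 4331) = 16348/(14791/5 + 4331) = 16348/(36446/5) = 16348*(5/36446) = 40870/18223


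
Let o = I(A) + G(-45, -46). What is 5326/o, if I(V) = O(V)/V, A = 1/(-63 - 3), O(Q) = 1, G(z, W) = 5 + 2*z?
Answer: -5326/151 ≈ -35.272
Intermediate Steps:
A = -1/66 (A = 1/(-66) = -1/66 ≈ -0.015152)
I(V) = 1/V
o = -151 (o = 1/(-1/66) + (5 + 2*(-45)) = -66 + (5 - 90) = -66 - 85 = -151)
5326/o = 5326/(-151) = 5326*(-1/151) = -5326/151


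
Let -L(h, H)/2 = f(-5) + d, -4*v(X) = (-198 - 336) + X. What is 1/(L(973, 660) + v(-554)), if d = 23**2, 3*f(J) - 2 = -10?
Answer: -3/2342 ≈ -0.0012810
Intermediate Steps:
f(J) = -8/3 (f(J) = 2/3 + (1/3)*(-10) = 2/3 - 10/3 = -8/3)
d = 529
v(X) = 267/2 - X/4 (v(X) = -((-198 - 336) + X)/4 = -(-534 + X)/4 = 267/2 - X/4)
L(h, H) = -3158/3 (L(h, H) = -2*(-8/3 + 529) = -2*1579/3 = -3158/3)
1/(L(973, 660) + v(-554)) = 1/(-3158/3 + (267/2 - 1/4*(-554))) = 1/(-3158/3 + (267/2 + 277/2)) = 1/(-3158/3 + 272) = 1/(-2342/3) = -3/2342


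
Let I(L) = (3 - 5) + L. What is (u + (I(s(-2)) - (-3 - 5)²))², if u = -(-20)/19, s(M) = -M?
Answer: 1430416/361 ≈ 3962.4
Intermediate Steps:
I(L) = -2 + L
u = 20/19 (u = -(-20)/19 = -5*(-4/19) = 20/19 ≈ 1.0526)
(u + (I(s(-2)) - (-3 - 5)²))² = (20/19 + ((-2 - 1*(-2)) - (-3 - 5)²))² = (20/19 + ((-2 + 2) - 1*(-8)²))² = (20/19 + (0 - 1*64))² = (20/19 + (0 - 64))² = (20/19 - 64)² = (-1196/19)² = 1430416/361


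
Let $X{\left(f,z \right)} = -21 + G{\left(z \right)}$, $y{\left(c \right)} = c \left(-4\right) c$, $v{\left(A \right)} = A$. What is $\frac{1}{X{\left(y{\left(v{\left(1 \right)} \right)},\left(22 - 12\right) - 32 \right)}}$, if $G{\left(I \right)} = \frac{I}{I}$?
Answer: $- \frac{1}{20} \approx -0.05$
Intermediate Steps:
$G{\left(I \right)} = 1$
$y{\left(c \right)} = - 4 c^{2}$ ($y{\left(c \right)} = - 4 c c = - 4 c^{2}$)
$X{\left(f,z \right)} = -20$ ($X{\left(f,z \right)} = -21 + 1 = -20$)
$\frac{1}{X{\left(y{\left(v{\left(1 \right)} \right)},\left(22 - 12\right) - 32 \right)}} = \frac{1}{-20} = - \frac{1}{20}$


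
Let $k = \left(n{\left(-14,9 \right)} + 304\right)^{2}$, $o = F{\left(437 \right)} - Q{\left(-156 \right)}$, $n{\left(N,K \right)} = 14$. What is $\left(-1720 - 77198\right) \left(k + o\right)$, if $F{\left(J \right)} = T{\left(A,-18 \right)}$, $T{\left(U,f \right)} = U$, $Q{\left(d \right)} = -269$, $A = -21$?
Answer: $-8000075496$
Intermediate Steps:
$F{\left(J \right)} = -21$
$o = 248$ ($o = -21 - -269 = -21 + 269 = 248$)
$k = 101124$ ($k = \left(14 + 304\right)^{2} = 318^{2} = 101124$)
$\left(-1720 - 77198\right) \left(k + o\right) = \left(-1720 - 77198\right) \left(101124 + 248\right) = \left(-78918\right) 101372 = -8000075496$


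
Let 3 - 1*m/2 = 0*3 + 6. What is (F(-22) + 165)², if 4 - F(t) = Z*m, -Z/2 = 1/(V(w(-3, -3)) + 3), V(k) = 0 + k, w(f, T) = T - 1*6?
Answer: 29241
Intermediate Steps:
w(f, T) = -6 + T (w(f, T) = T - 6 = -6 + T)
V(k) = k
Z = ⅓ (Z = -2/((-6 - 3) + 3) = -2/(-9 + 3) = -2/(-6) = -2*(-⅙) = ⅓ ≈ 0.33333)
m = -6 (m = 6 - 2*(0*3 + 6) = 6 - 2*(0 + 6) = 6 - 2*6 = 6 - 12 = -6)
F(t) = 6 (F(t) = 4 - (-6)/3 = 4 - 1*(-2) = 4 + 2 = 6)
(F(-22) + 165)² = (6 + 165)² = 171² = 29241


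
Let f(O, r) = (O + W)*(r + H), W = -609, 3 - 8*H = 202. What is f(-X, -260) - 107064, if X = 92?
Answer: 741067/8 ≈ 92633.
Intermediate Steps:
H = -199/8 (H = 3/8 - ⅛*202 = 3/8 - 101/4 = -199/8 ≈ -24.875)
f(O, r) = (-609 + O)*(-199/8 + r) (f(O, r) = (O - 609)*(r - 199/8) = (-609 + O)*(-199/8 + r))
f(-X, -260) - 107064 = (121191/8 - 609*(-260) - (-199)*92/8 - 1*92*(-260)) - 107064 = (121191/8 + 158340 - 199/8*(-92) - 92*(-260)) - 107064 = (121191/8 + 158340 + 4577/2 + 23920) - 107064 = 1597579/8 - 107064 = 741067/8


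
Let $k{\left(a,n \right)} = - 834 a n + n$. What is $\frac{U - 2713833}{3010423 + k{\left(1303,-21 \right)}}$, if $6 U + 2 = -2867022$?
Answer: $- \frac{9575011}{77493432} \approx -0.12356$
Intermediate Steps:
$U = - \frac{1433512}{3}$ ($U = - \frac{1}{3} + \frac{1}{6} \left(-2867022\right) = - \frac{1}{3} - 477837 = - \frac{1433512}{3} \approx -4.7784 \cdot 10^{5}$)
$k{\left(a,n \right)} = n - 834 a n$ ($k{\left(a,n \right)} = - 834 a n + n = n - 834 a n$)
$\frac{U - 2713833}{3010423 + k{\left(1303,-21 \right)}} = \frac{- \frac{1433512}{3} - 2713833}{3010423 - 21 \left(1 - 1086702\right)} = - \frac{9575011}{3 \left(3010423 - 21 \left(1 - 1086702\right)\right)} = - \frac{9575011}{3 \left(3010423 - -22820721\right)} = - \frac{9575011}{3 \left(3010423 + 22820721\right)} = - \frac{9575011}{3 \cdot 25831144} = \left(- \frac{9575011}{3}\right) \frac{1}{25831144} = - \frac{9575011}{77493432}$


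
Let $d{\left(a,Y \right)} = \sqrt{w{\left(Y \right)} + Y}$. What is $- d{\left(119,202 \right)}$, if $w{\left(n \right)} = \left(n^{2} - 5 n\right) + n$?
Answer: $- \sqrt{40198} \approx -200.49$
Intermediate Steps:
$w{\left(n \right)} = n^{2} - 4 n$
$d{\left(a,Y \right)} = \sqrt{Y + Y \left(-4 + Y\right)}$ ($d{\left(a,Y \right)} = \sqrt{Y \left(-4 + Y\right) + Y} = \sqrt{Y + Y \left(-4 + Y\right)}$)
$- d{\left(119,202 \right)} = - \sqrt{202 \left(-3 + 202\right)} = - \sqrt{202 \cdot 199} = - \sqrt{40198}$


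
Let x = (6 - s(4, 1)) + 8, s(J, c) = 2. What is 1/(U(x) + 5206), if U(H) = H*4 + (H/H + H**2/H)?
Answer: 1/5267 ≈ 0.00018986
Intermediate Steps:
x = 12 (x = (6 - 1*2) + 8 = (6 - 2) + 8 = 4 + 8 = 12)
U(H) = 1 + 5*H (U(H) = 4*H + (1 + H) = 1 + 5*H)
1/(U(x) + 5206) = 1/((1 + 5*12) + 5206) = 1/((1 + 60) + 5206) = 1/(61 + 5206) = 1/5267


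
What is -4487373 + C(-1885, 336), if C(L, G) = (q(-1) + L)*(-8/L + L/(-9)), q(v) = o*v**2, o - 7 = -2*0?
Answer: -27600458237/5655 ≈ -4.8807e+6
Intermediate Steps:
o = 7 (o = 7 - 2*0 = 7 + 0 = 7)
q(v) = 7*v**2
C(L, G) = (7 + L)*(-8/L - L/9) (C(L, G) = (7*(-1)**2 + L)*(-8/L + L/(-9)) = (7*1 + L)*(-8/L + L*(-1/9)) = (7 + L)*(-8/L - L/9))
-4487373 + C(-1885, 336) = -4487373 + (1/9)*(-504 - 1*(-1885)*(72 + (-1885)**2 + 7*(-1885)))/(-1885) = -4487373 + (1/9)*(-1/1885)*(-504 - 1*(-1885)*(72 + 3553225 - 13195)) = -4487373 + (1/9)*(-1/1885)*(-504 - 1*(-1885)*3540102) = -4487373 + (1/9)*(-1/1885)*(-504 + 6673092270) = -4487373 + (1/9)*(-1/1885)*6673091766 = -4487373 - 2224363922/5655 = -27600458237/5655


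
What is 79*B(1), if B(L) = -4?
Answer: -316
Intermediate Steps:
79*B(1) = 79*(-4) = -316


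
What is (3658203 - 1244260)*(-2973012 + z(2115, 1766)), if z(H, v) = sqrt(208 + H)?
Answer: -7176681506316 + 2413943*sqrt(2323) ≈ -7.1766e+12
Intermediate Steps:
(3658203 - 1244260)*(-2973012 + z(2115, 1766)) = (3658203 - 1244260)*(-2973012 + sqrt(208 + 2115)) = 2413943*(-2973012 + sqrt(2323)) = -7176681506316 + 2413943*sqrt(2323)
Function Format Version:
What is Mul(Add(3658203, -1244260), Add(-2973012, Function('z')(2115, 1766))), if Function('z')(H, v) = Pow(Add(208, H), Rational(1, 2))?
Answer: Add(-7176681506316, Mul(2413943, Pow(2323, Rational(1, 2)))) ≈ -7.1766e+12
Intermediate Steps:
Mul(Add(3658203, -1244260), Add(-2973012, Function('z')(2115, 1766))) = Mul(Add(3658203, -1244260), Add(-2973012, Pow(Add(208, 2115), Rational(1, 2)))) = Mul(2413943, Add(-2973012, Pow(2323, Rational(1, 2)))) = Add(-7176681506316, Mul(2413943, Pow(2323, Rational(1, 2))))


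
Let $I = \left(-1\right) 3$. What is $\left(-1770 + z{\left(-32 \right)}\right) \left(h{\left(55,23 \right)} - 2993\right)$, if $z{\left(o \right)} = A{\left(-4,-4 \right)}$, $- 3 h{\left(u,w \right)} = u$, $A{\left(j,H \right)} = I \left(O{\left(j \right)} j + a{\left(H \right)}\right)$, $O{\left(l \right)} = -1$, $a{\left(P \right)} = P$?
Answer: $5330060$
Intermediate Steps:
$I = -3$
$A{\left(j,H \right)} = - 3 H + 3 j$ ($A{\left(j,H \right)} = - 3 \left(- j + H\right) = - 3 \left(H - j\right) = - 3 H + 3 j$)
$h{\left(u,w \right)} = - \frac{u}{3}$
$z{\left(o \right)} = 0$ ($z{\left(o \right)} = \left(-3\right) \left(-4\right) + 3 \left(-4\right) = 12 - 12 = 0$)
$\left(-1770 + z{\left(-32 \right)}\right) \left(h{\left(55,23 \right)} - 2993\right) = \left(-1770 + 0\right) \left(\left(- \frac{1}{3}\right) 55 - 2993\right) = - 1770 \left(- \frac{55}{3} - 2993\right) = \left(-1770\right) \left(- \frac{9034}{3}\right) = 5330060$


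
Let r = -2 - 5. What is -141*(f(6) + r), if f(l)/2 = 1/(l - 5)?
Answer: 705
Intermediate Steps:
f(l) = 2/(-5 + l) (f(l) = 2/(l - 5) = 2/(-5 + l))
r = -7
-141*(f(6) + r) = -141*(2/(-5 + 6) - 7) = -141*(2/1 - 7) = -141*(2*1 - 7) = -141*(2 - 7) = -141*(-5) = 705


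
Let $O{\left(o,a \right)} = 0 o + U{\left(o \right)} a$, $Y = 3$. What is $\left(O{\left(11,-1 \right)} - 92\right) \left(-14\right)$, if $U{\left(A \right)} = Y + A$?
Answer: $1484$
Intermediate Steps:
$U{\left(A \right)} = 3 + A$
$O{\left(o,a \right)} = a \left(3 + o\right)$ ($O{\left(o,a \right)} = 0 o + \left(3 + o\right) a = 0 + a \left(3 + o\right) = a \left(3 + o\right)$)
$\left(O{\left(11,-1 \right)} - 92\right) \left(-14\right) = \left(- (3 + 11) - 92\right) \left(-14\right) = \left(\left(-1\right) 14 - 92\right) \left(-14\right) = \left(-14 - 92\right) \left(-14\right) = \left(-106\right) \left(-14\right) = 1484$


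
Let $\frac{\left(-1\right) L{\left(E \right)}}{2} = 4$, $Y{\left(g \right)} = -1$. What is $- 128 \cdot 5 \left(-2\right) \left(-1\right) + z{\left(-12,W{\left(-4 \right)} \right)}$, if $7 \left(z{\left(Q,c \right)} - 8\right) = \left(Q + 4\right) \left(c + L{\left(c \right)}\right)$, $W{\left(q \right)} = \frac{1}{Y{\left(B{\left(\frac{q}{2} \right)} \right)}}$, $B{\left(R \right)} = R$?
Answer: $- \frac{8832}{7} \approx -1261.7$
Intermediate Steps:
$L{\left(E \right)} = -8$ ($L{\left(E \right)} = \left(-2\right) 4 = -8$)
$W{\left(q \right)} = -1$ ($W{\left(q \right)} = \frac{1}{-1} = -1$)
$z{\left(Q,c \right)} = 8 + \frac{\left(-8 + c\right) \left(4 + Q\right)}{7}$ ($z{\left(Q,c \right)} = 8 + \frac{\left(Q + 4\right) \left(c - 8\right)}{7} = 8 + \frac{\left(4 + Q\right) \left(-8 + c\right)}{7} = 8 + \frac{\left(-8 + c\right) \left(4 + Q\right)}{7}$)
$- 128 \cdot 5 \left(-2\right) \left(-1\right) + z{\left(-12,W{\left(-4 \right)} \right)} = - 128 \cdot 5 \left(-2\right) \left(-1\right) + \left(\frac{24}{7} - - \frac{96}{7} + \frac{4}{7} \left(-1\right) + \frac{1}{7} \left(-12\right) \left(-1\right)\right) = - 128 \left(\left(-10\right) \left(-1\right)\right) + \left(\frac{24}{7} + \frac{96}{7} - \frac{4}{7} + \frac{12}{7}\right) = \left(-128\right) 10 + \frac{128}{7} = -1280 + \frac{128}{7} = - \frac{8832}{7}$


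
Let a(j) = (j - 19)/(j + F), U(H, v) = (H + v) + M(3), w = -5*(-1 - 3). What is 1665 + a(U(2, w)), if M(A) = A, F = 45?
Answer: 58278/35 ≈ 1665.1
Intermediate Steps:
w = 20 (w = -5*(-4) = 20)
U(H, v) = 3 + H + v (U(H, v) = (H + v) + 3 = 3 + H + v)
a(j) = (-19 + j)/(45 + j) (a(j) = (j - 19)/(j + 45) = (-19 + j)/(45 + j))
1665 + a(U(2, w)) = 1665 + (-19 + (3 + 2 + 20))/(45 + (3 + 2 + 20)) = 1665 + (-19 + 25)/(45 + 25) = 1665 + 6/70 = 1665 + (1/70)*6 = 1665 + 3/35 = 58278/35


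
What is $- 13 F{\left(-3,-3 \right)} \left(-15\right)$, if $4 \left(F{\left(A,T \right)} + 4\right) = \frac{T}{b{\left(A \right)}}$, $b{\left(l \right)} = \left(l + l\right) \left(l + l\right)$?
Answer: $- \frac{12545}{16} \approx -784.06$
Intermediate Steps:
$b{\left(l \right)} = 4 l^{2}$ ($b{\left(l \right)} = 2 l 2 l = 4 l^{2}$)
$F{\left(A,T \right)} = -4 + \frac{T}{16 A^{2}}$ ($F{\left(A,T \right)} = -4 + \frac{T \frac{1}{4 A^{2}}}{4} = -4 + \frac{\frac{1}{4} T \frac{1}{A^{2}}}{4} = -4 + \frac{T}{16 A^{2}}$)
$- 13 F{\left(-3,-3 \right)} \left(-15\right) = - 13 \left(-4 + \frac{1}{16} \left(-3\right) \frac{1}{9}\right) \left(-15\right) = - 13 \left(-4 - \frac{1}{48}\right) \left(-15\right) = \left(-13\right) \left(- \frac{193}{48}\right) \left(-15\right) = \frac{2509}{48} \left(-15\right) = - \frac{12545}{16}$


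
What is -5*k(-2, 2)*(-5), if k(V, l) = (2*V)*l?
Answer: -200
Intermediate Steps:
k(V, l) = 2*V*l
-5*k(-2, 2)*(-5) = -10*(-2)*2*(-5) = -5*(-8)*(-5) = 40*(-5) = -200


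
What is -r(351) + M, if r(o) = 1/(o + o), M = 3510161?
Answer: 2464133021/702 ≈ 3.5102e+6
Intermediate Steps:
r(o) = 1/(2*o)
-r(351) + M = -1/(2*351) + 3510161 = -1*1/702 + 3510161 = -1/702 + 3510161 = 2464133021/702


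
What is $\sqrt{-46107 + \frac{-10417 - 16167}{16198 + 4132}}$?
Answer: $\frac{i \sqrt{4764243476255}}{10165} \approx 214.73 i$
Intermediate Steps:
$\sqrt{-46107 + \frac{-10417 - 16167}{16198 + 4132}} = \sqrt{-46107 - \frac{26584}{20330}} = \sqrt{-46107 - \frac{13292}{10165}} = \sqrt{- \frac{468690947}{10165}} = \frac{i \sqrt{4764243476255}}{10165}$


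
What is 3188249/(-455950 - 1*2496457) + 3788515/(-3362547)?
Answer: -21905875315808/9927607300629 ≈ -2.2066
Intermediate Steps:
3188249/(-455950 - 1*2496457) + 3788515/(-3362547) = 3188249/(-455950 - 2496457) + 3788515*(-1/3362547) = 3188249/(-2952407) - 3788515/3362547 = 3188249*(-1/2952407) - 3788515/3362547 = -3188249/2952407 - 3788515/3362547 = -21905875315808/9927607300629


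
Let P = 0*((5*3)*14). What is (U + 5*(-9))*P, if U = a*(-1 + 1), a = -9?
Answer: 0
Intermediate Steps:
U = 0 (U = -9*(-1 + 1) = -9*0 = 0)
P = 0 (P = 0*(15*14) = 0*210 = 0)
(U + 5*(-9))*P = (0 + 5*(-9))*0 = (0 - 45)*0 = -45*0 = 0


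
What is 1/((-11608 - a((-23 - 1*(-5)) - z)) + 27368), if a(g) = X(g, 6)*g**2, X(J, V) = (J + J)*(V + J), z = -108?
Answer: -1/139952240 ≈ -7.1453e-9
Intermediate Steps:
X(J, V) = 2*J*(J + V) (X(J, V) = (2*J)*(J + V) = 2*J*(J + V))
a(g) = 2*g**3*(6 + g) (a(g) = (2*g*(g + 6))*g**2 = (2*g*(6 + g))*g**2 = 2*g**3*(6 + g))
1/((-11608 - a((-23 - 1*(-5)) - z)) + 27368) = 1/((-11608 - 2*((-23 - 1*(-5)) - 1*(-108))**3*(6 + ((-23 - 1*(-5)) - 1*(-108)))) + 27368) = 1/((-11608 - 2*((-23 + 5) + 108)**3*(6 + ((-23 + 5) + 108))) + 27368) = 1/((-11608 - 2*(-18 + 108)**3*(6 + (-18 + 108))) + 27368) = 1/((-11608 - 2*90**3*(6 + 90)) + 27368) = 1/((-11608 - 2*729000*96) + 27368) = 1/((-11608 - 1*139968000) + 27368) = 1/((-11608 - 139968000) + 27368) = 1/(-139979608 + 27368) = 1/(-139952240) = -1/139952240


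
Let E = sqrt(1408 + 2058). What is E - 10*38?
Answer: -380 + sqrt(3466) ≈ -321.13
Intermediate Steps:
E = sqrt(3466) ≈ 58.873
E - 10*38 = sqrt(3466) - 10*38 = sqrt(3466) - 1*380 = sqrt(3466) - 380 = -380 + sqrt(3466)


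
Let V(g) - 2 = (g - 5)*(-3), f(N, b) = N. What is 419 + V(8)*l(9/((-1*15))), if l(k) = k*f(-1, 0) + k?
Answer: 419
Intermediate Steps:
V(g) = 17 - 3*g (V(g) = 2 + (g - 5)*(-3) = 2 + (-5 + g)*(-3) = 2 + (15 - 3*g) = 17 - 3*g)
l(k) = 0 (l(k) = k*(-1) + k = -k + k = 0)
419 + V(8)*l(9/((-1*15))) = 419 + (17 - 3*8)*0 = 419 + (17 - 24)*0 = 419 - 7*0 = 419 + 0 = 419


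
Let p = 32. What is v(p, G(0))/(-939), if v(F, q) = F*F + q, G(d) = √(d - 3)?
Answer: -1024/939 - I*√3/939 ≈ -1.0905 - 0.0018446*I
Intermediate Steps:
G(d) = √(-3 + d)
v(F, q) = q + F² (v(F, q) = F² + q = q + F²)
v(p, G(0))/(-939) = (√(-3 + 0) + 32²)/(-939) = (√(-3) + 1024)*(-1/939) = (I*√3 + 1024)*(-1/939) = (1024 + I*√3)*(-1/939) = -1024/939 - I*√3/939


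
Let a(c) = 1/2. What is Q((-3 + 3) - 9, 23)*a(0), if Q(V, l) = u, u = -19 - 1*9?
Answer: -14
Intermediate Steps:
u = -28 (u = -19 - 9 = -28)
Q(V, l) = -28
a(c) = ½
Q((-3 + 3) - 9, 23)*a(0) = -28*½ = -14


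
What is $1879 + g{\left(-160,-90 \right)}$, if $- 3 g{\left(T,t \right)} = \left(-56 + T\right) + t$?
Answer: $1981$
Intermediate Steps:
$g{\left(T,t \right)} = \frac{56}{3} - \frac{T}{3} - \frac{t}{3}$ ($g{\left(T,t \right)} = - \frac{\left(-56 + T\right) + t}{3} = - \frac{-56 + T + t}{3} = \frac{56}{3} - \frac{T}{3} - \frac{t}{3}$)
$1879 + g{\left(-160,-90 \right)} = 1879 - -102 = 1879 + \left(\frac{56}{3} + \frac{160}{3} + 30\right) = 1879 + 102 = 1981$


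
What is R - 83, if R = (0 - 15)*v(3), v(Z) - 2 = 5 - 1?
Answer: -173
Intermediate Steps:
v(Z) = 6 (v(Z) = 2 + (5 - 1) = 2 + 4 = 6)
R = -90 (R = (0 - 15)*6 = -15*6 = -90)
R - 83 = -90 - 83 = -173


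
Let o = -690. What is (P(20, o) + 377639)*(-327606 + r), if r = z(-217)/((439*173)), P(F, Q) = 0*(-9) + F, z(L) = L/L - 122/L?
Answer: -11786257905085065/95263 ≈ -1.2372e+11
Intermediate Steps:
z(L) = 1 - 122/L
P(F, Q) = F (P(F, Q) = 0 + F = F)
r = 339/16480499 (r = ((-122 - 217)/(-217))/((439*173)) = -1/217*(-339)/75947 = (339/217)*(1/75947) = 339/16480499 ≈ 2.0570e-5)
(P(20, o) + 377639)*(-327606 + r) = (20 + 377639)*(-327606 + 339/16480499) = 377659*(-5399110355055/16480499) = -11786257905085065/95263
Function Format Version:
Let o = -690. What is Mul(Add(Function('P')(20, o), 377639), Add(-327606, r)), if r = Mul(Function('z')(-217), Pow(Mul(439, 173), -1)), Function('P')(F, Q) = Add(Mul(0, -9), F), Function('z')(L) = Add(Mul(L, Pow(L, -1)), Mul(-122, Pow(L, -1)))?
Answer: Rational(-11786257905085065, 95263) ≈ -1.2372e+11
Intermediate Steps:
Function('z')(L) = Add(1, Mul(-122, Pow(L, -1)))
Function('P')(F, Q) = F (Function('P')(F, Q) = Add(0, F) = F)
r = Rational(339, 16480499) (r = Mul(Mul(Pow(-217, -1), Add(-122, -217)), Pow(Mul(439, 173), -1)) = Mul(Mul(Rational(-1, 217), -339), Pow(75947, -1)) = Mul(Rational(339, 217), Rational(1, 75947)) = Rational(339, 16480499) ≈ 2.0570e-5)
Mul(Add(Function('P')(20, o), 377639), Add(-327606, r)) = Mul(Add(20, 377639), Add(-327606, Rational(339, 16480499))) = Mul(377659, Rational(-5399110355055, 16480499)) = Rational(-11786257905085065, 95263)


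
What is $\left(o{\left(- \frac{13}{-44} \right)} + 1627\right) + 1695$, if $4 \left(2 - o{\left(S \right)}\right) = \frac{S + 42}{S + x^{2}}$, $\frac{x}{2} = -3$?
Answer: $\frac{21231851}{6388} \approx 3323.7$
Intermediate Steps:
$x = -6$ ($x = 2 \left(-3\right) = -6$)
$o{\left(S \right)} = 2 - \frac{42 + S}{4 \left(36 + S\right)}$ ($o{\left(S \right)} = 2 - \frac{\left(S + 42\right) \frac{1}{S + \left(-6\right)^{2}}}{4} = 2 - \frac{\left(42 + S\right) \frac{1}{S + 36}}{4} = 2 - \frac{\left(42 + S\right) \frac{1}{36 + S}}{4} = 2 - \frac{\frac{1}{36 + S} \left(42 + S\right)}{4} = 2 - \frac{42 + S}{4 \left(36 + S\right)}$)
$\left(o{\left(- \frac{13}{-44} \right)} + 1627\right) + 1695 = \left(\frac{246 + 7 \left(- \frac{13}{-44}\right)}{4 \left(36 - \frac{13}{-44}\right)} + 1627\right) + 1695 = \left(\frac{246 + 7 \left(\left(-13\right) \left(- \frac{1}{44}\right)\right)}{4 \left(36 - - \frac{13}{44}\right)} + 1627\right) + 1695 = \left(\frac{246 + 7 \cdot \frac{13}{44}}{4 \left(36 + \frac{13}{44}\right)} + 1627\right) + 1695 = \left(\frac{246 + \frac{91}{44}}{4 \cdot \frac{1597}{44}} + 1627\right) + 1695 = \left(\frac{1}{4} \cdot \frac{44}{1597} \cdot \frac{10915}{44} + 1627\right) + 1695 = \left(\frac{10915}{6388} + 1627\right) + 1695 = \frac{10404191}{6388} + 1695 = \frac{21231851}{6388}$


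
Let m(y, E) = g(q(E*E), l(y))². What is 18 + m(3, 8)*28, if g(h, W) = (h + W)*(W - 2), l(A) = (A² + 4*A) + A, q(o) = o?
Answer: 104946706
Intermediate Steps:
l(A) = A² + 5*A
g(h, W) = (-2 + W)*(W + h) (g(h, W) = (W + h)*(-2 + W) = (-2 + W)*(W + h))
m(y, E) = (-2*E² + y²*(5 + y)² - 2*y*(5 + y) + y*E²*(5 + y))² (m(y, E) = ((y*(5 + y))² - 2*y*(5 + y) - 2*E*E + (y*(5 + y))*(E*E))² = (y²*(5 + y)² - 2*y*(5 + y) - 2*E² + (y*(5 + y))*E²)² = (y²*(5 + y)² - 2*y*(5 + y) - 2*E² + y*E²*(5 + y))² = (-2*E² + y²*(5 + y)² - 2*y*(5 + y) + y*E²*(5 + y))²)
18 + m(3, 8)*28 = 18 + (-2*8² + 3²*(5 + 3)² - 2*3*(5 + 3) + 3*8²*(5 + 3))²*28 = 18 + (-2*64 + 9*8² - 2*3*8 + 3*64*8)²*28 = 18 + (-128 + 9*64 - 48 + 1536)²*28 = 18 + (-128 + 576 - 48 + 1536)²*28 = 18 + 1936²*28 = 18 + 3748096*28 = 18 + 104946688 = 104946706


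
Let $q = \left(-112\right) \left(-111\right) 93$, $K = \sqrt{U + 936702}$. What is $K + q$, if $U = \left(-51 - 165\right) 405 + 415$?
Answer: $1156176 + \sqrt{849637} \approx 1.1571 \cdot 10^{6}$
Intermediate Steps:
$U = -87065$ ($U = \left(-51 - 165\right) 405 + 415 = \left(-216\right) 405 + 415 = -87480 + 415 = -87065$)
$K = \sqrt{849637}$ ($K = \sqrt{-87065 + 936702} = \sqrt{849637} \approx 921.76$)
$q = 1156176$ ($q = 12432 \cdot 93 = 1156176$)
$K + q = \sqrt{849637} + 1156176 = 1156176 + \sqrt{849637}$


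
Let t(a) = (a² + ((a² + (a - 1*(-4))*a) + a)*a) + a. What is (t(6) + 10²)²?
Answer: 568516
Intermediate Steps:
t(a) = a + a² + a*(a + a² + a*(4 + a)) (t(a) = (a² + ((a² + (a + 4)*a) + a)*a) + a = (a² + ((a² + (4 + a)*a) + a)*a) + a = (a² + ((a² + a*(4 + a)) + a)*a) + a = (a² + (a + a² + a*(4 + a))*a) + a = (a² + a*(a + a² + a*(4 + a))) + a = a + a² + a*(a + a² + a*(4 + a)))
(t(6) + 10²)² = (6*(1 + 2*6² + 6*6) + 10²)² = (6*(1 + 2*36 + 36) + 100)² = (6*(1 + 72 + 36) + 100)² = (6*109 + 100)² = (654 + 100)² = 754² = 568516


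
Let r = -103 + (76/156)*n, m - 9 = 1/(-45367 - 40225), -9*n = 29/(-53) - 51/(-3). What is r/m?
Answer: -12724745368/1102337937 ≈ -11.543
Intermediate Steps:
n = -872/477 (n = -(29/(-53) - 51/(-3))/9 = -(29*(-1/53) - 51*(-⅓))/9 = -(-29/53 + 17)/9 = -⅑*872/53 = -872/477 ≈ -1.8281)
m = 770327/85592 (m = 9 + 1/(-45367 - 40225) = 9 + 1/(-85592) = 9 - 1/85592 = 770327/85592 ≈ 9.0000)
r = -1932677/18603 (r = -103 + (76/156)*(-872/477) = -103 + (76*(1/156))*(-872/477) = -103 + (19/39)*(-872/477) = -103 - 16568/18603 = -1932677/18603 ≈ -103.89)
r/m = -1932677/(18603*770327/85592) = -1932677/18603*85592/770327 = -12724745368/1102337937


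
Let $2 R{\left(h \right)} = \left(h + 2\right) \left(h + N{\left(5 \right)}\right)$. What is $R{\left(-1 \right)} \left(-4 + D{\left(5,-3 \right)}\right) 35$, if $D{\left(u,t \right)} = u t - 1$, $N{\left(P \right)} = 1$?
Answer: $0$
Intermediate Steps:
$R{\left(h \right)} = \frac{\left(1 + h\right) \left(2 + h\right)}{2}$ ($R{\left(h \right)} = \frac{\left(h + 2\right) \left(h + 1\right)}{2} = \frac{\left(2 + h\right) \left(1 + h\right)}{2} = \frac{\left(1 + h\right) \left(2 + h\right)}{2}$)
$D{\left(u,t \right)} = -1 + t u$ ($D{\left(u,t \right)} = t u - 1 = -1 + t u$)
$R{\left(-1 \right)} \left(-4 + D{\left(5,-3 \right)}\right) 35 = \left(1 + \frac{\left(-1\right)^{2}}{2} + \frac{3}{2} \left(-1\right)\right) \left(-4 - 16\right) 35 = \left(1 + \frac{1}{2} \cdot 1 - \frac{3}{2}\right) \left(-4 - 16\right) 35 = \left(1 + \frac{1}{2} - \frac{3}{2}\right) \left(-4 - 16\right) 35 = 0 \left(-20\right) 35 = 0 \cdot 35 = 0$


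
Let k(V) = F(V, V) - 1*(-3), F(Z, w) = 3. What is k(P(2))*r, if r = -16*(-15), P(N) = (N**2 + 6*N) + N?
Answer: 1440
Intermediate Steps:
P(N) = N**2 + 7*N
k(V) = 6 (k(V) = 3 - 1*(-3) = 3 + 3 = 6)
r = 240
k(P(2))*r = 6*240 = 1440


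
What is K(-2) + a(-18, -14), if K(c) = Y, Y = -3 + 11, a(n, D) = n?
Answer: -10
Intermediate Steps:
Y = 8
K(c) = 8
K(-2) + a(-18, -14) = 8 - 18 = -10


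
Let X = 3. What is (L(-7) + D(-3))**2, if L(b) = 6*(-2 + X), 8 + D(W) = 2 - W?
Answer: 9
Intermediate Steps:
D(W) = -6 - W (D(W) = -8 + (2 - W) = -6 - W)
L(b) = 6 (L(b) = 6*(-2 + 3) = 6*1 = 6)
(L(-7) + D(-3))**2 = (6 + (-6 - 1*(-3)))**2 = (6 + (-6 + 3))**2 = (6 - 3)**2 = 3**2 = 9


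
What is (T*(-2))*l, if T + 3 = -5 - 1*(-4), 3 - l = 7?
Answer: -32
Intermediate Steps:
l = -4 (l = 3 - 1*7 = 3 - 7 = -4)
T = -4 (T = -3 + (-5 - 1*(-4)) = -3 + (-5 + 4) = -3 - 1 = -4)
(T*(-2))*l = -4*(-2)*(-4) = 8*(-4) = -32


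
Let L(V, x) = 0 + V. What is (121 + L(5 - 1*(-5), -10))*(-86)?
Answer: -11266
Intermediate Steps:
L(V, x) = V
(121 + L(5 - 1*(-5), -10))*(-86) = (121 + (5 - 1*(-5)))*(-86) = (121 + (5 + 5))*(-86) = (121 + 10)*(-86) = 131*(-86) = -11266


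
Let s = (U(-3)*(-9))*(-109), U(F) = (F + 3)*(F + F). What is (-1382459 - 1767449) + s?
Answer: -3149908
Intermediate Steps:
U(F) = 2*F*(3 + F) (U(F) = (3 + F)*(2*F) = 2*F*(3 + F))
s = 0 (s = ((2*(-3)*(3 - 3))*(-9))*(-109) = ((2*(-3)*0)*(-9))*(-109) = (0*(-9))*(-109) = 0*(-109) = 0)
(-1382459 - 1767449) + s = (-1382459 - 1767449) + 0 = -3149908 + 0 = -3149908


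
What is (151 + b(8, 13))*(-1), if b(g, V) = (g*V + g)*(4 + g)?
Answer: -1495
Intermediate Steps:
b(g, V) = (4 + g)*(g + V*g) (b(g, V) = (V*g + g)*(4 + g) = (g + V*g)*(4 + g) = (4 + g)*(g + V*g))
(151 + b(8, 13))*(-1) = (151 + 8*(4 + 8 + 4*13 + 13*8))*(-1) = (151 + 8*(4 + 8 + 52 + 104))*(-1) = (151 + 8*168)*(-1) = (151 + 1344)*(-1) = 1495*(-1) = -1495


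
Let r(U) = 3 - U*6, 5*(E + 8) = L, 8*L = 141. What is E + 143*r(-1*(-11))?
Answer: -360539/40 ≈ -9013.5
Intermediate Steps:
L = 141/8 (L = (⅛)*141 = 141/8 ≈ 17.625)
E = -179/40 (E = -8 + (⅕)*(141/8) = -8 + 141/40 = -179/40 ≈ -4.4750)
r(U) = 3 - 6*U
E + 143*r(-1*(-11)) = -179/40 + 143*(3 - (-6)*(-11)) = -179/40 + 143*(3 - 6*11) = -179/40 + 143*(3 - 66) = -179/40 + 143*(-63) = -179/40 - 9009 = -360539/40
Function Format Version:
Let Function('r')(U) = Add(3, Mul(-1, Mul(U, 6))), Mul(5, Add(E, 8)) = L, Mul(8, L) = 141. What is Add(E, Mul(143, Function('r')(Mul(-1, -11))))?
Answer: Rational(-360539, 40) ≈ -9013.5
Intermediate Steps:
L = Rational(141, 8) (L = Mul(Rational(1, 8), 141) = Rational(141, 8) ≈ 17.625)
E = Rational(-179, 40) (E = Add(-8, Mul(Rational(1, 5), Rational(141, 8))) = Add(-8, Rational(141, 40)) = Rational(-179, 40) ≈ -4.4750)
Function('r')(U) = Add(3, Mul(-6, U)) (Function('r')(U) = Add(3, Mul(-1, Mul(6, U))) = Add(3, Mul(-6, U)))
Add(E, Mul(143, Function('r')(Mul(-1, -11)))) = Add(Rational(-179, 40), Mul(143, Add(3, Mul(-6, Mul(-1, -11))))) = Add(Rational(-179, 40), Mul(143, Add(3, Mul(-6, 11)))) = Add(Rational(-179, 40), Mul(143, Add(3, -66))) = Add(Rational(-179, 40), Mul(143, -63)) = Add(Rational(-179, 40), -9009) = Rational(-360539, 40)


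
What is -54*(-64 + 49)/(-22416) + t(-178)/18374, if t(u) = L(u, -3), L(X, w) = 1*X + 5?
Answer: -1563409/34322632 ≈ -0.045550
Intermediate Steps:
L(X, w) = 5 + X (L(X, w) = X + 5 = 5 + X)
t(u) = 5 + u
-54*(-64 + 49)/(-22416) + t(-178)/18374 = -54*(-64 + 49)/(-22416) + (5 - 178)/18374 = -54*(-15)*(-1/22416) - 173*1/18374 = 810*(-1/22416) - 173/18374 = -135/3736 - 173/18374 = -1563409/34322632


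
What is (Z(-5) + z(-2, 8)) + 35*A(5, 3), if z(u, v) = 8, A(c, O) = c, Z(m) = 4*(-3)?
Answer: 171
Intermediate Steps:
Z(m) = -12
(Z(-5) + z(-2, 8)) + 35*A(5, 3) = (-12 + 8) + 35*5 = -4 + 175 = 171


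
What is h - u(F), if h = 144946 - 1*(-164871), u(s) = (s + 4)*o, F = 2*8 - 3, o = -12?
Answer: 310021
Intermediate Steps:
F = 13 (F = 16 - 3 = 13)
u(s) = -48 - 12*s (u(s) = (s + 4)*(-12) = (4 + s)*(-12) = -48 - 12*s)
h = 309817 (h = 144946 + 164871 = 309817)
h - u(F) = 309817 - (-48 - 12*13) = 309817 - (-48 - 156) = 309817 - 1*(-204) = 309817 + 204 = 310021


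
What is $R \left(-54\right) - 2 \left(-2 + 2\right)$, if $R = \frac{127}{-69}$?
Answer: $\frac{2286}{23} \approx 99.391$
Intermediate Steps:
$R = - \frac{127}{69}$ ($R = 127 \left(- \frac{1}{69}\right) = - \frac{127}{69} \approx -1.8406$)
$R \left(-54\right) - 2 \left(-2 + 2\right) = \left(- \frac{127}{69}\right) \left(-54\right) - 2 \left(-2 + 2\right) = \frac{2286}{23} - 0 = \frac{2286}{23} + 0 = \frac{2286}{23}$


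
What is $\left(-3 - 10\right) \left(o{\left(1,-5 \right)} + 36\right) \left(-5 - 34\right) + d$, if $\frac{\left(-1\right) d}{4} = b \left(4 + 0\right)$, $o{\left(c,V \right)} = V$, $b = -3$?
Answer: $15765$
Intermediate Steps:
$d = 48$ ($d = - 4 \left(- 3 \left(4 + 0\right)\right) = - 4 \left(\left(-3\right) 4\right) = \left(-4\right) \left(-12\right) = 48$)
$\left(-3 - 10\right) \left(o{\left(1,-5 \right)} + 36\right) \left(-5 - 34\right) + d = \left(-3 - 10\right) \left(-5 + 36\right) \left(-5 - 34\right) + 48 = \left(-3 - 10\right) 31 \left(-39\right) + 48 = \left(-13\right) \left(-1209\right) + 48 = 15717 + 48 = 15765$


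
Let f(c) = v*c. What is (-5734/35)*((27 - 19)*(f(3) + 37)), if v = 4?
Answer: -321104/5 ≈ -64221.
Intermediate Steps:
f(c) = 4*c
(-5734/35)*((27 - 19)*(f(3) + 37)) = (-5734/35)*((27 - 19)*(4*3 + 37)) = (-5734/35)*(8*(12 + 37)) = (-94*61/35)*(8*49) = -5734/35*392 = -321104/5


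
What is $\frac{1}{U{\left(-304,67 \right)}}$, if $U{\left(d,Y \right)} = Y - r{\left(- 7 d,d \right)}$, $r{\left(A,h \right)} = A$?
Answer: $- \frac{1}{2061} \approx -0.0004852$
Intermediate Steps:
$U{\left(d,Y \right)} = Y + 7 d$ ($U{\left(d,Y \right)} = Y - - 7 d = Y + 7 d$)
$\frac{1}{U{\left(-304,67 \right)}} = \frac{1}{67 + 7 \left(-304\right)} = \frac{1}{67 - 2128} = \frac{1}{-2061} = - \frac{1}{2061}$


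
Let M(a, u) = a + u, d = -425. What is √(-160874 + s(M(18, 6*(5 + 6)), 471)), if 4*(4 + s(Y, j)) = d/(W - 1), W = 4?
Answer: I*√5792883/6 ≈ 401.14*I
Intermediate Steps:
s(Y, j) = -473/12 (s(Y, j) = -4 + (-425/(4 - 1))/4 = -4 + (-425/3)/4 = -4 + ((⅓)*(-425))/4 = -4 + (¼)*(-425/3) = -4 - 425/12 = -473/12)
√(-160874 + s(M(18, 6*(5 + 6)), 471)) = √(-160874 - 473/12) = √(-1930961/12) = I*√5792883/6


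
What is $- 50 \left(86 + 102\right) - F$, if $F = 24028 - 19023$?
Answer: $-14405$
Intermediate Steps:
$F = 5005$ ($F = 24028 - 19023 = 5005$)
$- 50 \left(86 + 102\right) - F = - 50 \left(86 + 102\right) - 5005 = \left(-50\right) 188 - 5005 = -9400 - 5005 = -14405$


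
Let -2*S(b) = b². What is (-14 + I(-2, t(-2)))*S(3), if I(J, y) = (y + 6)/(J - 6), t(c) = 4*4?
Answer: 603/8 ≈ 75.375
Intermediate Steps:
t(c) = 16
I(J, y) = (6 + y)/(-6 + J)
S(b) = -b²/2
(-14 + I(-2, t(-2)))*S(3) = (-14 + (6 + 16)/(-6 - 2))*(-½*3²) = (-14 + 22/(-8))*(-½*9) = (-14 - ⅛*22)*(-9/2) = (-14 - 11/4)*(-9/2) = -67/4*(-9/2) = 603/8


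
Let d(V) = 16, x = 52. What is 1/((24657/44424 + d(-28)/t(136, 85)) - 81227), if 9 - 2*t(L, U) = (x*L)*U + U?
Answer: -2225627592/180779817226367 ≈ -1.2311e-5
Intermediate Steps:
t(L, U) = 9/2 - U/2 - 26*L*U (t(L, U) = 9/2 - ((52*L)*U + U)/2 = 9/2 - (52*L*U + U)/2 = 9/2 - (U + 52*L*U)/2 = 9/2 + (-U/2 - 26*L*U) = 9/2 - U/2 - 26*L*U)
1/((24657/44424 + d(-28)/t(136, 85)) - 81227) = 1/((24657/44424 + 16/(9/2 - ½*85 - 26*136*85)) - 81227) = 1/((24657*(1/44424) + 16/(9/2 - 85/2 - 300560)) - 81227) = 1/((8219/14808 + 16/(-300598)) - 81227) = 1/((8219/14808 + 16*(-1/300598)) - 81227) = 1/((8219/14808 - 8/150299) - 81227) = 1/(1235189017/2225627592 - 81227) = 1/(-180779817226367/2225627592) = -2225627592/180779817226367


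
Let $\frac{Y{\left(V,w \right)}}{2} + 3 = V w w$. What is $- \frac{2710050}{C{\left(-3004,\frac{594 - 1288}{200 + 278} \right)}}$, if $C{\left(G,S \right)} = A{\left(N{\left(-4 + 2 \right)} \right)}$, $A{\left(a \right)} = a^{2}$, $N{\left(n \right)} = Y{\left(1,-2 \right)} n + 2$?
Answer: $- \frac{1355025}{2} \approx -6.7751 \cdot 10^{5}$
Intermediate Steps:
$Y{\left(V,w \right)} = -6 + 2 V w^{2}$ ($Y{\left(V,w \right)} = -6 + 2 V w w = -6 + 2 V w^{2}$)
$N{\left(n \right)} = 2 + 2 n$ ($N{\left(n \right)} = \left(-6 + 2 \cdot 1 \left(-2\right)^{2}\right) n + 2 = \left(-6 + 2 \cdot 1 \cdot 4\right) n + 2 = \left(-6 + 8\right) n + 2 = 2 n + 2 = 2 + 2 n$)
$C{\left(G,S \right)} = 4$ ($C{\left(G,S \right)} = \left(2 + 2 \left(-4 + 2\right)\right)^{2} = \left(2 + 2 \left(-2\right)\right)^{2} = \left(2 - 4\right)^{2} = \left(-2\right)^{2} = 4$)
$- \frac{2710050}{C{\left(-3004,\frac{594 - 1288}{200 + 278} \right)}} = - \frac{2710050}{4} = \left(-2710050\right) \frac{1}{4} = - \frac{1355025}{2}$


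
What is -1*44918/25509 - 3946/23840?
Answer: -585751817/304067280 ≈ -1.9264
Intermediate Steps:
-1*44918/25509 - 3946/23840 = -44918*1/25509 - 3946*1/23840 = -44918/25509 - 1973/11920 = -585751817/304067280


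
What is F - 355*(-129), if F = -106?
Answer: 45689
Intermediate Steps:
F - 355*(-129) = -106 - 355*(-129) = -106 + 45795 = 45689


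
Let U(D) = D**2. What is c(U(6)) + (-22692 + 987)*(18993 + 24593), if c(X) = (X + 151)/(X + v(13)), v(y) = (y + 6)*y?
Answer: -267727658603/283 ≈ -9.4603e+8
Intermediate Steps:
v(y) = y*(6 + y) (v(y) = (6 + y)*y = y*(6 + y))
c(X) = (151 + X)/(247 + X) (c(X) = (X + 151)/(X + 13*(6 + 13)) = (151 + X)/(X + 13*19) = (151 + X)/(X + 247) = (151 + X)/(247 + X))
c(U(6)) + (-22692 + 987)*(18993 + 24593) = (151 + 6**2)/(247 + 6**2) + (-22692 + 987)*(18993 + 24593) = (151 + 36)/(247 + 36) - 21705*43586 = 187/283 - 946034130 = -267727658603/283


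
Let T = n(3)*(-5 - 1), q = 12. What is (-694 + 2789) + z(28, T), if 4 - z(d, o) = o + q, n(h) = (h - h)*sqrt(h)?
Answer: 2087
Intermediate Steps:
n(h) = 0 (n(h) = 0*sqrt(h) = 0)
T = 0 (T = 0*(-5 - 1) = 0*(-6) = 0)
z(d, o) = -8 - o (z(d, o) = 4 - (o + 12) = 4 - (12 + o) = 4 + (-12 - o) = -8 - o)
(-694 + 2789) + z(28, T) = (-694 + 2789) + (-8 - 1*0) = 2095 + (-8 + 0) = 2095 - 8 = 2087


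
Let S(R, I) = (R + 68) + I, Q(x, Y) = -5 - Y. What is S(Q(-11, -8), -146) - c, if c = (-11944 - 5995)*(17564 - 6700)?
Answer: 194889221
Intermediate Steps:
S(R, I) = 68 + I + R (S(R, I) = (68 + R) + I = 68 + I + R)
c = -194889296 (c = -17939*10864 = -194889296)
S(Q(-11, -8), -146) - c = (68 - 146 + (-5 - 1*(-8))) - 1*(-194889296) = (68 - 146 + (-5 + 8)) + 194889296 = (68 - 146 + 3) + 194889296 = -75 + 194889296 = 194889221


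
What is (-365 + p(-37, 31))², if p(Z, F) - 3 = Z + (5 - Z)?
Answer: 127449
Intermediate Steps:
p(Z, F) = 8 (p(Z, F) = 3 + (Z + (5 - Z)) = 3 + 5 = 8)
(-365 + p(-37, 31))² = (-365 + 8)² = (-357)² = 127449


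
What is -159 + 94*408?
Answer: 38193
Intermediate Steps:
-159 + 94*408 = -159 + 38352 = 38193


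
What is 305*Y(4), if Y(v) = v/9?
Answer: 1220/9 ≈ 135.56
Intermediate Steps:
Y(v) = v/9 (Y(v) = v*(⅑) = v/9)
305*Y(4) = 305*((⅑)*4) = 305*(4/9) = 1220/9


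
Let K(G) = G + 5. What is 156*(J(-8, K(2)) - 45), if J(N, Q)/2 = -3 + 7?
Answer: -5772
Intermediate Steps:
K(G) = 5 + G
J(N, Q) = 8 (J(N, Q) = 2*(-3 + 7) = 2*4 = 8)
156*(J(-8, K(2)) - 45) = 156*(8 - 45) = 156*(-37) = -5772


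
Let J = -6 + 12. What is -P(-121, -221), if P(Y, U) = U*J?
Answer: 1326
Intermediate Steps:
J = 6
P(Y, U) = 6*U (P(Y, U) = U*6 = 6*U)
-P(-121, -221) = -6*(-221) = -1*(-1326) = 1326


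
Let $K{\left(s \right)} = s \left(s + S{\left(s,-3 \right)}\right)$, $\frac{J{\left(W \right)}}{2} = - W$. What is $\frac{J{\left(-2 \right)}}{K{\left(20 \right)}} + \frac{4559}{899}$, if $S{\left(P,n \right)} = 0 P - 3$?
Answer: $\frac{388414}{76415} \approx 5.083$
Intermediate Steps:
$J{\left(W \right)} = - 2 W$ ($J{\left(W \right)} = 2 \left(- W\right) = - 2 W$)
$S{\left(P,n \right)} = -3$ ($S{\left(P,n \right)} = 0 - 3 = -3$)
$K{\left(s \right)} = s \left(-3 + s\right)$ ($K{\left(s \right)} = s \left(s - 3\right) = s \left(-3 + s\right)$)
$\frac{J{\left(-2 \right)}}{K{\left(20 \right)}} + \frac{4559}{899} = \frac{\left(-2\right) \left(-2\right)}{20 \left(-3 + 20\right)} + \frac{4559}{899} = \frac{4}{20 \cdot 17} + 4559 \cdot \frac{1}{899} = \frac{4}{340} + \frac{4559}{899} = 4 \cdot \frac{1}{340} + \frac{4559}{899} = \frac{1}{85} + \frac{4559}{899} = \frac{388414}{76415}$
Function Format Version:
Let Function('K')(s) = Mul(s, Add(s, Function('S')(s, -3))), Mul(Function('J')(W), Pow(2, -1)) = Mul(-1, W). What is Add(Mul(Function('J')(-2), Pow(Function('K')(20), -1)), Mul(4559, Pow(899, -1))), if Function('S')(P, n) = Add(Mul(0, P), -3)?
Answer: Rational(388414, 76415) ≈ 5.0830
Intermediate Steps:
Function('J')(W) = Mul(-2, W) (Function('J')(W) = Mul(2, Mul(-1, W)) = Mul(-2, W))
Function('S')(P, n) = -3 (Function('S')(P, n) = Add(0, -3) = -3)
Function('K')(s) = Mul(s, Add(-3, s)) (Function('K')(s) = Mul(s, Add(s, -3)) = Mul(s, Add(-3, s)))
Add(Mul(Function('J')(-2), Pow(Function('K')(20), -1)), Mul(4559, Pow(899, -1))) = Add(Mul(Mul(-2, -2), Pow(Mul(20, Add(-3, 20)), -1)), Mul(4559, Pow(899, -1))) = Add(Mul(4, Pow(Mul(20, 17), -1)), Mul(4559, Rational(1, 899))) = Add(Mul(4, Pow(340, -1)), Rational(4559, 899)) = Add(Mul(4, Rational(1, 340)), Rational(4559, 899)) = Add(Rational(1, 85), Rational(4559, 899)) = Rational(388414, 76415)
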